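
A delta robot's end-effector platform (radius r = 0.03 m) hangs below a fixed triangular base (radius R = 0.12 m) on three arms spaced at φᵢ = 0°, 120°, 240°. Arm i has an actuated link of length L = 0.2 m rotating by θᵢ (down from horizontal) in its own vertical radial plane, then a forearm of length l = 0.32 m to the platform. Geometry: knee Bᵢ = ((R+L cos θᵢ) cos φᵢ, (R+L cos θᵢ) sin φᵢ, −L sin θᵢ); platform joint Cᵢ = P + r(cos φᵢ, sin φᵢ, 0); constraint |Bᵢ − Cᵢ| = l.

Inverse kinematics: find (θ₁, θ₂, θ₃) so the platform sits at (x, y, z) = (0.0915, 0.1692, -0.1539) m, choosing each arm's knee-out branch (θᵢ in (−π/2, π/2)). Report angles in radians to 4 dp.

arm 1 (φ=0.0°): x'=0.0915, y'=0.1692
  e−x'=-0.0015;  (l²−L²−(e−x')²−y'²−z²)/2L = 0.0252
  θ1 = atan2(B,A) + arccos(C/0.1539) = -0.1743
rotate P by −φ2: (0.1008, -0.1638, -0.1539)
  A cos θ + B sin θ = C:  -0.0108·cos θ + -0.1539·sin θ = 0.0294
  θ2 = atan2(B,A) + arccos(C/0.1543) = -0.2616
rotate P by −φ3: (-0.1923, -0.0054, -0.1539)
  A cos θ + B sin θ = C:  0.2823·cos θ + -0.1539·sin θ = -0.1025
  θ3 = atan2(B,A) + arccos(C/0.3215) = 1.3961

θ₁ = -0.1743, θ₂ = -0.2616, θ₃ = 1.3961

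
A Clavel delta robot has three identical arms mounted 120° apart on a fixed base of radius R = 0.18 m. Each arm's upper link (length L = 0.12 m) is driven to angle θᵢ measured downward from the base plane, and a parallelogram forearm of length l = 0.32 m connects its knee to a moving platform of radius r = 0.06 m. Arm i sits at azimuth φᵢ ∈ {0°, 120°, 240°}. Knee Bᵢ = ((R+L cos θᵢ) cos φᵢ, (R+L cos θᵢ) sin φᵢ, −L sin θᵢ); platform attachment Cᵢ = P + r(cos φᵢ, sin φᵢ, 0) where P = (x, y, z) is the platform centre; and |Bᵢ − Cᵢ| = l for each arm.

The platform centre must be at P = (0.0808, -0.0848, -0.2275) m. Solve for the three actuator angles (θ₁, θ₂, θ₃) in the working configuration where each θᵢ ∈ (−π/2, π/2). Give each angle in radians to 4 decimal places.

arm 1 (φ=0.0°): x'=0.0808, y'=-0.0848
  e−x'=0.0392;  (l²−L²−(e−x')²−y'²−z²)/2L = 0.1147
  √(A²+B²)=0.2309;  θ1 = -1.4002+1.0511 ≈ -0.3491
rotate P by −φ2: (-0.1138, -0.0276, -0.2275)
  A=0.2338, B=-0.2275, C=(l²−L²−A²−y'²−z²)/(2L)=-0.0800
  γ=atan2(-0.2275,0.2338)=-0.7717;  ψ=arccos(-0.2452)=1.8185;  θ2=γ+ψ≈1.0468
rotate P by −φ3: (0.0330, 0.1124, -0.2275)
  e−x'=0.0870;  (l²−L²−(e−x')²−y'²−z²)/2L = 0.0669
  θ3 = atan2(B,A) + arccos(C/0.2436) = 0.0869

θ₁ = -0.3491, θ₂ = 1.0468, θ₃ = 0.0869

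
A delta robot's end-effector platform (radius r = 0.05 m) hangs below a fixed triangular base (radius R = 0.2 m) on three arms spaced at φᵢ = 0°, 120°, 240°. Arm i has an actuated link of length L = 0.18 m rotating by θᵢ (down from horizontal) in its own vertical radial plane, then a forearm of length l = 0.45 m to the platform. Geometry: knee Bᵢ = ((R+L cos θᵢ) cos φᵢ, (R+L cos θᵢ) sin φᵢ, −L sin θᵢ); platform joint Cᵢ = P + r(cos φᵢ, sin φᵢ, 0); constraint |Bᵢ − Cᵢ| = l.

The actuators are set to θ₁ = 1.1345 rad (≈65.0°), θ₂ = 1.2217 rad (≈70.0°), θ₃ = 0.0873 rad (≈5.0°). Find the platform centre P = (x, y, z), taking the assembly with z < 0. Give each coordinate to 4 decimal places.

(-0.0808, -0.1728, -0.4433)

φ1=0.0°: virtual centre (0.2261, 0.0000, -0.1631), radius l
φ2=120.0°: virtual centre (-0.1058, 0.1832, -0.1691), radius l
centre 3 = (0.3293·cos240.0°, 0.3293·sin240.0°, -0.0157) = (-0.1647, -0.2852, -0.0157)
eliminate P² terms by subtracting sphere 1 from 2 and 3
plane₁₂: -0.6637x+0.3664y+-0.0120z = -0.0043
Cramer: x(z) = -0.0133+0.1522z;  y(z) = -0.0360+0.3085z
into |P−centre ₁|² = l²: 1.1183z² + 0.2312z + -0.1173 = 0;  Δ = 0.5780;  z = -0.4433 or 0.2366 → z<0 root = -0.4433
x = -0.0808, y = -0.1728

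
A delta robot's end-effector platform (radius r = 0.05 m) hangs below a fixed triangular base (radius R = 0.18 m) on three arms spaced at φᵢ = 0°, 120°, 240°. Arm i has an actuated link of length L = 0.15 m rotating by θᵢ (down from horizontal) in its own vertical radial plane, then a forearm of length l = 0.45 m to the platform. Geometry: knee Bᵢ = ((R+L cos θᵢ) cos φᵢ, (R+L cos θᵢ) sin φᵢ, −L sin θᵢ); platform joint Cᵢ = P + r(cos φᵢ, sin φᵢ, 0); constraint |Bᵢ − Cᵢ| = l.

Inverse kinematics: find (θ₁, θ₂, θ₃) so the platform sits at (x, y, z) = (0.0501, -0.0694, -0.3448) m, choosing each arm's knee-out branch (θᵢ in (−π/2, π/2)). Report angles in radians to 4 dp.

θ₁ = -0.2617, θ₂ = 0.4366, θ₃ = -0.1744

φ1=0.0° → target in arm frame (0.0501, -0.0694)
  e−x'=0.0799;  (l²−L²−(e−x')²−y'²−z²)/2L = 0.1664
  θ1 = atan2(B,A) + arccos(C/0.3539) = -0.2617
arm 2 (φ=120.0°): x'=-0.0852, y'=-0.0087
  A cos θ + B sin θ = C:  0.2152·cos θ + -0.3448·sin θ = 0.0492
  θ2 = atan2(B,A) + arccos(C/0.4064) = 0.4366
φ3=240.0° → target in arm frame (0.0351, 0.0781)
  A cos θ + B sin θ = C:  0.0949·cos θ + -0.3448·sin θ = 0.1533
  θ3 = atan2(B,A) + arccos(C/0.3576) = -0.1744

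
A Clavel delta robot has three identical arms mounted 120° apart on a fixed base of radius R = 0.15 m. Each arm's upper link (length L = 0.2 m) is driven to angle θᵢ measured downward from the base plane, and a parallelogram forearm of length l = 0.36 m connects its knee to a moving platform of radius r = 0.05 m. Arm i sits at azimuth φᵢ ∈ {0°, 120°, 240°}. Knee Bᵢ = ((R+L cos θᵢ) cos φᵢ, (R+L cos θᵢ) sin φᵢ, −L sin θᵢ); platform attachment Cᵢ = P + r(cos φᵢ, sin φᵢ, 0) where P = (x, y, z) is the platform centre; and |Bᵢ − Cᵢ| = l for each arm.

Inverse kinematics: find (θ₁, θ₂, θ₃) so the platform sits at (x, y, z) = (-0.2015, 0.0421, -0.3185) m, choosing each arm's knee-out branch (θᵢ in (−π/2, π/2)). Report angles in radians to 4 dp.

arm 1 (φ=0.0°): x'=-0.2015, y'=0.0421
  e−x'=0.3015;  (l²−L²−(e−x')²−y'²−z²)/2L = -0.2613
  γ=atan2(-0.3185,0.3015)=-0.8128;  ψ=arccos(-0.5958)=2.2090;  θ1=γ+ψ≈1.3962
arm 2 (φ=120.0°): x'=0.1372, y'=0.1535
  A=-0.0372, B=-0.3185, C=(l²−L²−A²−y'²−z²)/(2L)=-0.0919
  √(A²+B²)=0.3207;  θ2 = -1.6871+1.8616 ≈ 0.1745
arm 3 (φ=240.0°): x'=0.0643, y'=-0.1956
  A cos θ + B sin θ = C:  0.0357·cos θ + -0.3185·sin θ = -0.1284
  θ3 = atan2(B,A) + arccos(C/0.3205) = 0.5238

θ₁ = 1.3962, θ₂ = 0.1745, θ₃ = 0.5238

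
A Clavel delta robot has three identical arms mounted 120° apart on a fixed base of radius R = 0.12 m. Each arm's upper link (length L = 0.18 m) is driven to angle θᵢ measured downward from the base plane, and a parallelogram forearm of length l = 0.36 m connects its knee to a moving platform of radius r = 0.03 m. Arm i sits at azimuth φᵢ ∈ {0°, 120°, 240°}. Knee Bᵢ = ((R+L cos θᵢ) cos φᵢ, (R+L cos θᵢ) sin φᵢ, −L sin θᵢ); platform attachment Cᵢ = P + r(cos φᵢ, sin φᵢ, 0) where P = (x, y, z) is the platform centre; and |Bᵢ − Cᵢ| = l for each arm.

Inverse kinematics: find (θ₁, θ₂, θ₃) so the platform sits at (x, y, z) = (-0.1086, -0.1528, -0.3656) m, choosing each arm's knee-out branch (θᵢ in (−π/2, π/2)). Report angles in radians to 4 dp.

θ₁ = 1.2220, θ₂ = 1.1347, θ₃ = 0.0872

rotate P by −φ1: (-0.1086, -0.1528, -0.3656)
  A=0.1986, B=-0.3656, C=(l²−L²−A²−y'²−z²)/(2L)=-0.2757
  θ1 = atan2(B,A) + arccos(C/0.4161) = 1.2220
arm 2 (φ=120.0°): x'=-0.0780, y'=0.1705
  A cos θ + B sin θ = C:  0.1680·cos θ + -0.3656·sin θ = -0.2604
  √(A²+B²)=0.4024;  θ2 = -1.1400+2.2747 ≈ 1.1347
φ3=240.0° → target in arm frame (0.1866, -0.0177)
  A=-0.0966, B=-0.3656, C=(l²−L²−A²−y'²−z²)/(2L)=-0.1281
  √(A²+B²)=0.3782;  θ3 = -1.8292+1.9164 ≈ 0.0872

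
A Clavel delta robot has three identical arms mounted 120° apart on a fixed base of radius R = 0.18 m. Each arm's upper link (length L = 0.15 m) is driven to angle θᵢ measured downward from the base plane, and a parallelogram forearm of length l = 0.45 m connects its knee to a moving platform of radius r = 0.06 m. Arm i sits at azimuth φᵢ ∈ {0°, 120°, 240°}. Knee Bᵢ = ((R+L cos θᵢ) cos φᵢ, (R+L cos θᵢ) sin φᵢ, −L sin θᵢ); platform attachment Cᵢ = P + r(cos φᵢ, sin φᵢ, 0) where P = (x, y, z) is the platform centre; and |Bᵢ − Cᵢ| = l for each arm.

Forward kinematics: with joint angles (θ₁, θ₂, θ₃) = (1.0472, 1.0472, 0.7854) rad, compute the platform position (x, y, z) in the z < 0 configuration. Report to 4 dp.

(-0.0249, -0.0432, -0.5201)

arm 1 at φ=0.0°: e+L cos θ1 = 0.1950;  centre 1 = (0.1950, 0.0000, -0.1299)
arm 2 at φ=120.0°: e+L cos θ2 = 0.1950;  centre 2 = (-0.0975, 0.1689, -0.1299)
φ3=240.0°: virtual centre (-0.1130, -0.1958, -0.1061), radius l
eliminate P² terms by subtracting sphere 1 from 2 and 3
[-0.5850 0.3377 0.0000]·P = 0.0000;  [-0.6161 -0.3916 0.0477]·P = 0.0075
Cramer: x(z) = -0.0058+0.0368z;  y(z) = -0.0100+0.0638z
quadratic in z: (1.0054)z²+(0.2437)z+(-0.1452)=0, √Δ=0.8022 → z ∈ {-0.5201, 0.2777}; z = -0.5201 (taking z<0)
x = -0.0249, y = -0.0432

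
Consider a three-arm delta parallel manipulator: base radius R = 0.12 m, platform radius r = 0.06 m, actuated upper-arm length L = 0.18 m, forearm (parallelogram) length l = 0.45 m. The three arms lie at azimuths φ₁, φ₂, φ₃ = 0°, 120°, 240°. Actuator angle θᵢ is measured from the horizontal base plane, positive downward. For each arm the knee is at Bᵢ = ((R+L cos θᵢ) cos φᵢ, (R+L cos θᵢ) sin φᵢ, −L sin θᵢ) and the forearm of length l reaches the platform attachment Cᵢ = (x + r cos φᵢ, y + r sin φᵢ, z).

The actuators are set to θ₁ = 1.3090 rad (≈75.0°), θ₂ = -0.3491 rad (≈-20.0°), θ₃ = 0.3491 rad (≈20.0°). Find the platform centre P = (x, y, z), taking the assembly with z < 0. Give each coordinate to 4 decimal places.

(-0.2990, 0.1049, -0.3381)

S1 = (0.1066·cos0.0°, 0.1066·sin0.0°, -0.1739) = (0.1066, 0.0000, -0.1739)
arm 2 at φ=120.0°: e+L cos θ2 = 0.2291;  S2 = (-0.1146, 0.1984, 0.0616)
S3 = (0.2291·cos240.0°, 0.2291·sin240.0°, -0.0616) = (-0.1146, -0.1984, -0.0616)
|S₂|²−|S₁|² = 0.0147;  |S₃|²−|S₁|² = 0.0147
[-0.4423 0.3969 0.4709]·P = 0.0147;  [-0.4423 -0.3969 0.2246]·P = 0.0147
Cramer: x(z) = -0.0332+0.7862z;  y(z) = 0.0000-0.3103z
sphere 1 gives Az²+Bz+C=0 with A=1.7143, B=0.1279, C=-0.1527;  B²−4AC=1.0636;  roots -0.3381, 0.2635;  negative root z = -0.3381
x = -0.2990, y = 0.1049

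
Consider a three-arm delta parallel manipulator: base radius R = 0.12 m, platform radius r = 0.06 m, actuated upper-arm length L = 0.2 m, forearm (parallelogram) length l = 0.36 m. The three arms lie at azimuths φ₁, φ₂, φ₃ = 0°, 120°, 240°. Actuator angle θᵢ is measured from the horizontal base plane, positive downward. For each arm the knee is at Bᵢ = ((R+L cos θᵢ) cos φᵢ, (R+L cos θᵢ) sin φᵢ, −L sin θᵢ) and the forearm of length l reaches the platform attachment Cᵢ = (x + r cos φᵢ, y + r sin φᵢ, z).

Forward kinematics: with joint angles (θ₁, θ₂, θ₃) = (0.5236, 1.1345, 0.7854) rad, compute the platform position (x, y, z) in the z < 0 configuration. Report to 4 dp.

arm 1 at φ=0.0°: e+L cos θ1 = 0.2332;  O1 = (0.2332, 0.0000, -0.1000)
arm 2 at φ=120.0°: e+L cos θ2 = 0.1445;  O2 = (-0.0723, 0.1252, -0.1813)
O3 = (0.2014·cos240.0°, 0.2014·sin240.0°, -0.1414) = (-0.1007, -0.1744, -0.1414)
|O₂|²−|O₁|² = -0.0106;  |O₃|²−|O₁|² = -0.0038
linear system: -0.6109x+0.2503y = -0.0106−-0.1625z; -0.6678x+-0.3489y = -0.0038−-0.0828z
Cramer: x(z) = 0.0123-0.2036z;  y(z) = -0.0126+0.1523z
sphere 1 gives Az²+Bz+C=0 with A=1.0647, B=0.2861, C=-0.0706;  B²−4AC=0.3827;  roots -0.4249, 0.1561;  negative root z = -0.4249
x = 0.0988, y = -0.0773

(0.0988, -0.0773, -0.4249)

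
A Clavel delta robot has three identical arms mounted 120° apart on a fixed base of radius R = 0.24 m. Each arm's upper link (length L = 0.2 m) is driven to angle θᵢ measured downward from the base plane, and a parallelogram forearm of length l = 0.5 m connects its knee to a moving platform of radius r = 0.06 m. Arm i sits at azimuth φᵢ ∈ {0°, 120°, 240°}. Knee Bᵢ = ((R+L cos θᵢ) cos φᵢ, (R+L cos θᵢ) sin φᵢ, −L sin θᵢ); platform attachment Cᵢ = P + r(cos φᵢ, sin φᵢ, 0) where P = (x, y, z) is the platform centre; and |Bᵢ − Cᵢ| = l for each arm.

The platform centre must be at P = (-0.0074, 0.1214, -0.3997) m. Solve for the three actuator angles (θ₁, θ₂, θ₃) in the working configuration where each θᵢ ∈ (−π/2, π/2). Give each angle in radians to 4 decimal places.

θ₁ = 0.4362, θ₂ = -0.0869, θ₃ = 0.7855

arm 1 (φ=0.0°): x'=-0.0074, y'=0.1214
  A cos θ + B sin θ = C:  0.1874·cos θ + -0.3997·sin θ = 0.0010
  √(A²+B²)=0.4415;  θ1 = -1.1324+1.5686 ≈ 0.4362
φ2=120.0° → target in arm frame (0.1088, -0.0543)
  A cos θ + B sin θ = C:  0.0712·cos θ + -0.3997·sin θ = 0.1056
  √(A²+B²)=0.4060;  θ2 = -1.3946+1.3077 ≈ -0.0869
φ3=240.0° → target in arm frame (-0.1014, -0.0671)
  A cos θ + B sin θ = C:  0.2814·cos θ + -0.3997·sin θ = -0.0837
  √(A²+B²)=0.4888;  θ3 = -0.9573+1.7428 ≈ 0.7855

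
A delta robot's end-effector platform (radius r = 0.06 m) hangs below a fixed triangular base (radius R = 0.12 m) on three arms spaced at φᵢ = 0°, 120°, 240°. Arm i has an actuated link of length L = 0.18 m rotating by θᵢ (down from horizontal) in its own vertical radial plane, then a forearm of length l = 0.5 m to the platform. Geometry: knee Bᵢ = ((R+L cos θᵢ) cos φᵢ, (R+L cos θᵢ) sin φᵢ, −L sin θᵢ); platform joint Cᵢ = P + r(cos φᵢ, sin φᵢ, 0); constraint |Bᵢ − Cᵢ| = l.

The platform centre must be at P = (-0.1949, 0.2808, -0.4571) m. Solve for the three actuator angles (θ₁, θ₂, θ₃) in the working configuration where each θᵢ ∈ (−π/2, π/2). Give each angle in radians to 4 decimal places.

θ₁ = 1.3087, θ₂ = -0.1746, θ₃ = 1.2214

arm 1 (φ=0.0°): x'=-0.1949, y'=0.2808
  A=0.2549, B=-0.4571, C=(l²−L²−A²−y'²−z²)/(2L)=-0.3755
  √(A²+B²)=0.5234;  θ1 = -1.0621+2.3708 ≈ 1.3087
rotate P by −φ2: (0.3406, 0.0284, -0.4571)
  A=-0.2806, B=-0.4571, C=(l²−L²−A²−y'²−z²)/(2L)=-0.1969
  γ=atan2(-0.4571,-0.2806)=-2.1214;  ψ=arccos(-0.3672)=1.9468;  θ2=γ+ψ≈-0.1746
rotate P by −φ3: (-0.1457, -0.3092, -0.4571)
  A cos θ + B sin θ = C:  0.2057·cos θ + -0.4571·sin θ = -0.3591
  √(A²+B²)=0.5013;  θ3 = -1.1479+2.3693 ≈ 1.2214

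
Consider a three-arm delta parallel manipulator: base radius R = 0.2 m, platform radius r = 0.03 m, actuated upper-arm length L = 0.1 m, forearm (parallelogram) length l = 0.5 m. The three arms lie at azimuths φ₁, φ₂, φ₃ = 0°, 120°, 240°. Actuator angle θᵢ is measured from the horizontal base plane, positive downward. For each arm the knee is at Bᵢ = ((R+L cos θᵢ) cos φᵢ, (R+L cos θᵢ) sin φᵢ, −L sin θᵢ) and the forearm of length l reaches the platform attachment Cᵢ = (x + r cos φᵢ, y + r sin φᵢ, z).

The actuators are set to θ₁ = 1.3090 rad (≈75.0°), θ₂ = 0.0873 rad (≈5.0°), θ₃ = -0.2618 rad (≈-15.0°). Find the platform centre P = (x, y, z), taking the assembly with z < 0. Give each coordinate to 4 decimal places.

φ1=0.0°: virtual centre (0.1959, 0.0000, -0.0966), radius l
φ2=120.0°: virtual centre (-0.1348, 0.2335, -0.0087), radius l
φ3=240.0°: virtual centre (-0.1333, -0.2309, 0.0259), radius l
eliminate P² terms by subtracting sphere 1 from 2 and 3
plane₁₂: -0.6614x+0.4670y+0.1757z = 0.0251
Cramer: x(z) = -0.0372+0.3191z;  y(z) = 0.0010+0.0756z
sphere 1 gives Az²+Bz+C=0 with A=1.1075, B=0.0446, C=-0.1863;  B²−4AC=0.8275;  roots -0.4308, 0.3905;  negative root z = -0.4308
x = -0.1747, y = -0.0316

(-0.1747, -0.0316, -0.4308)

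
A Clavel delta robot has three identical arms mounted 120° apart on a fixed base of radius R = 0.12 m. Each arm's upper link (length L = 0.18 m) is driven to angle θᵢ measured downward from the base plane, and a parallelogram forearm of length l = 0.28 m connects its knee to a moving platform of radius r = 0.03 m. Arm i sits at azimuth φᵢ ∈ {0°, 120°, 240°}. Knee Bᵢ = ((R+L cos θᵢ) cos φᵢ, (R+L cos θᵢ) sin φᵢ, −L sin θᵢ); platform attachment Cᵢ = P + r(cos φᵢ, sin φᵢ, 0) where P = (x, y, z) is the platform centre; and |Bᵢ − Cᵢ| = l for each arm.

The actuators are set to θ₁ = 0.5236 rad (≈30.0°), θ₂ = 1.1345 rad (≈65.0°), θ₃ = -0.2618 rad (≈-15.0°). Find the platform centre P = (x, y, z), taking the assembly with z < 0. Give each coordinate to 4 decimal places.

(0.0070, -0.1212, -0.1715)

arm 1 at φ=0.0°: e+L cos θ1 = 0.2459;  centre 1 = (0.2459, 0.0000, -0.0900)
arm 2 at φ=120.0°: e+L cos θ2 = 0.1661;  centre 2 = (-0.0830, 0.1438, -0.1631)
arm 3 at φ=240.0°: e+L cos θ3 = 0.2639;  centre 3 = (-0.1319, -0.2285, 0.0466)
|centre ₂|²−|centre ₁|² = -0.0144;  |centre ₃|²−|centre ₁|² = 0.0032
[-0.6578 0.2876 -0.1463]·P = -0.0144;  [-0.7556 -0.4570 0.2732]·P = 0.0032
Cramer: x(z) = 0.0109+0.0226z;  y(z) = -0.0251+0.5603z
into |P−centre ₁|² = l²: 1.3145z² + 0.1413z + -0.0144 = 0;  Δ = 0.0959;  z = -0.1715 or 0.0641 → z<0 root = -0.1715
x = 0.0070, y = -0.1212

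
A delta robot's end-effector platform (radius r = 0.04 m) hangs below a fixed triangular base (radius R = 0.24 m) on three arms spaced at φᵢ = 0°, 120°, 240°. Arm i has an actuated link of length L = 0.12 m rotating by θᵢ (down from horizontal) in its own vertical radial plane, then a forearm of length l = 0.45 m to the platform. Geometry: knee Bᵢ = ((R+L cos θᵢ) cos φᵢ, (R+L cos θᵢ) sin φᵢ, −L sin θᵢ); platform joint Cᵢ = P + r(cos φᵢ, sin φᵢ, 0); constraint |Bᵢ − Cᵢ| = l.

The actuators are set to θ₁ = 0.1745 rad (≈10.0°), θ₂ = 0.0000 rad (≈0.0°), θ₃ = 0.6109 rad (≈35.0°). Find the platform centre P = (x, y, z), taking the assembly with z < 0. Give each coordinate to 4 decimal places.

O1 = (0.3182·cos0.0°, 0.3182·sin0.0°, -0.0208) = (0.3182, 0.0000, -0.0208)
φ2=120.0°: virtual centre (-0.1600, 0.2771, 0.0000), radius l
arm 3 at φ=240.0°: (R−r)+L cos θ3 = 0.2983;  O3 = (-0.1491, -0.2583, -0.0688)
subtract pairs → two planes through P
linear system: -0.9564x+0.5543y = 0.0007−0.0417z; -0.9347x+-0.5167y = -0.0080−-0.0960z
det = 1.0122;  x = 0.0040+-0.0313z,  y = 0.0082+-0.1292z
sphere 1 gives Az²+Bz+C=0 with A=1.0177, B=0.0592, C=-0.1033;  B²−4AC=0.4239;  roots -0.3490, 0.2908;  negative root z = -0.3490
x = 0.0149, y = 0.0533

(0.0149, 0.0533, -0.3490)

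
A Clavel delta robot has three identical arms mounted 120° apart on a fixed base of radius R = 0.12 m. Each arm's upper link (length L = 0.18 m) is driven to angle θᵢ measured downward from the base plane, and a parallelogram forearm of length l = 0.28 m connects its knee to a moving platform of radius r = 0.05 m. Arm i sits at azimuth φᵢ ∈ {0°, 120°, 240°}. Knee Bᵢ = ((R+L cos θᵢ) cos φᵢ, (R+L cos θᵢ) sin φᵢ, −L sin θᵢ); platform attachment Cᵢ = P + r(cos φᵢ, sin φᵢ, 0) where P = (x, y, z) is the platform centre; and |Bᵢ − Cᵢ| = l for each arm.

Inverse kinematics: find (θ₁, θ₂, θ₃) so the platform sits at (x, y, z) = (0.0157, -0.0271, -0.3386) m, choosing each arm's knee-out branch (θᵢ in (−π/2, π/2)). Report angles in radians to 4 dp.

θ₁ = 0.7850, θ₂ = 0.9598, θ₃ = 0.7853

rotate P by −φ1: (0.0157, -0.0271, -0.3386)
  A cos θ + B sin θ = C:  0.0543·cos θ + -0.3386·sin θ = -0.2009
  √(A²+B²)=0.3429;  θ1 = -1.4118+2.1968 ≈ 0.7850
arm 2 (φ=120.0°): x'=-0.0313, y'=0.0000
  A cos θ + B sin θ = C:  0.1013·cos θ + -0.3386·sin θ = -0.2192
  θ2 = atan2(B,A) + arccos(C/0.3534) = 0.9598
φ3=240.0° → target in arm frame (0.0156, 0.0271)
  A=0.0544, B=-0.3386, C=(l²−L²−A²−y'²−z²)/(2L)=-0.2010
  √(A²+B²)=0.3429;  θ3 = -1.4116+2.1969 ≈ 0.7853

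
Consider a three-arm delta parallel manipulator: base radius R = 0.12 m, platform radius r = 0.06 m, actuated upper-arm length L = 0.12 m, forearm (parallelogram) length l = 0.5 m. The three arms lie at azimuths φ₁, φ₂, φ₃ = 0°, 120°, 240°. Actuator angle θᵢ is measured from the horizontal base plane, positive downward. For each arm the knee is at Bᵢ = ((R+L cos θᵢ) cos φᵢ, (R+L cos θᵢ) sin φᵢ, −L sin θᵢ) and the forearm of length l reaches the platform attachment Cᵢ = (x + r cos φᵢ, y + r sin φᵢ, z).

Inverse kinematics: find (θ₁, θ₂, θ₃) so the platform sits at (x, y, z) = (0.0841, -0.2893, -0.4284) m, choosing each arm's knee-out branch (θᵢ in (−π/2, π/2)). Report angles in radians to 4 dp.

θ₁ = 0.2618, θ₂ = 1.3089, θ₃ = -0.1742

arm 1 (φ=0.0°): x'=0.0841, y'=-0.2893
  A=-0.0241, B=-0.4284, C=(l²−L²−A²−y'²−z²)/(2L)=-0.1342
  √(A²+B²)=0.4291;  θ1 = -1.6270+1.8888 ≈ 0.2618
φ2=120.0° → target in arm frame (-0.2926, 0.0718)
  A cos θ + B sin θ = C:  0.3526·cos θ + -0.4284·sin θ = -0.3225
  √(A²+B²)=0.5548;  θ2 = -0.8822+2.1911 ≈ 1.3089
arm 3 (φ=240.0°): x'=0.2085, y'=0.2175
  A cos θ + B sin θ = C:  -0.1485·cos θ + -0.4284·sin θ = -0.0720
  √(A²+B²)=0.4534;  θ3 = -1.9045+1.7302 ≈ -0.1742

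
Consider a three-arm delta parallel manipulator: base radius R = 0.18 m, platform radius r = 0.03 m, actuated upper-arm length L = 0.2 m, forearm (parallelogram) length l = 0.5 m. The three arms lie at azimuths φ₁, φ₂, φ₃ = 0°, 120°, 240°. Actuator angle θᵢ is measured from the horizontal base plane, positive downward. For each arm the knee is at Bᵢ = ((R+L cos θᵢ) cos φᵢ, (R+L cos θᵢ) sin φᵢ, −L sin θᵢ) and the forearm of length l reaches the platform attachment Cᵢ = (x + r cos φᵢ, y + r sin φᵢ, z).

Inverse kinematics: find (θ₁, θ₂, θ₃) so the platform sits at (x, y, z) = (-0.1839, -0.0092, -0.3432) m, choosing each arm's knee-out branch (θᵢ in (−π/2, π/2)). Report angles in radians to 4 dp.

θ₁ = 0.8729, θ₂ = -0.2615, θ₃ = -0.3491

arm 1 (φ=0.0°): x'=-0.1839, y'=-0.0092
  A cos θ + B sin θ = C:  0.3339·cos θ + -0.3432·sin θ = -0.0484
  √(A²+B²)=0.4788;  θ1 = -0.7991+1.6721 ≈ 0.8729
φ2=120.0° → target in arm frame (0.0840, 0.1639)
  A cos θ + B sin θ = C:  0.0660·cos θ + -0.3432·sin θ = 0.1525
  γ=atan2(-0.3432,0.0660)=-1.3808;  ψ=arccos(0.4364)=1.1192;  θ2=γ+ψ≈-0.2615
φ3=240.0° → target in arm frame (0.0999, -0.1547)
  A=0.0501, B=-0.3432, C=(l²−L²−A²−y'²−z²)/(2L)=0.1645
  θ3 = atan2(B,A) + arccos(C/0.3468) = -0.3491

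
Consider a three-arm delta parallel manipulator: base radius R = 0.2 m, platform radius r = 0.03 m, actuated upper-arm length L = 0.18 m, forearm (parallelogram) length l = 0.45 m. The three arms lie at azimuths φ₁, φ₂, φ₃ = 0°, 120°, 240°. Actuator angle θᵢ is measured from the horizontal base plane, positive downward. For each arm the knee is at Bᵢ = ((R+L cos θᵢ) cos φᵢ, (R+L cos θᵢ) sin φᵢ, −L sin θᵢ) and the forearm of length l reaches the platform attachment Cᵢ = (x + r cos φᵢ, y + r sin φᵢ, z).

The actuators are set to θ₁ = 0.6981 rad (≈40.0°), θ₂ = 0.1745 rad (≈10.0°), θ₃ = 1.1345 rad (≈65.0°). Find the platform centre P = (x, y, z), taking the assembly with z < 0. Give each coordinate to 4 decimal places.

arm 1 at φ=0.0°: (R−r)+L cos θ1 = 0.3079;  O1 = (0.3079, 0.0000, -0.1157)
φ2=120.0°: virtual centre (-0.1736, 0.3007, -0.0313), radius l
arm 3 at φ=240.0°: (R−r)+L cos θ3 = 0.2461;  O3 = (-0.1230, -0.2131, -0.1631)
subtract pairs → two planes through P
linear system: -0.9630x+0.6015y = 0.0134−0.1689z; -0.8618x+-0.4262y = -0.0210−-0.0949z
det = 0.9288;  x = 0.0075+0.0161z,  y = 0.0342+-0.2551z
quadratic in z: (1.0653)z²+(0.2043)z+(-0.0977)=0, √Δ=0.6768 → z ∈ {-0.4135, 0.2218}; z = -0.4135 (taking z<0)
x = 0.0008, y = 0.1397

(0.0008, 0.1397, -0.4135)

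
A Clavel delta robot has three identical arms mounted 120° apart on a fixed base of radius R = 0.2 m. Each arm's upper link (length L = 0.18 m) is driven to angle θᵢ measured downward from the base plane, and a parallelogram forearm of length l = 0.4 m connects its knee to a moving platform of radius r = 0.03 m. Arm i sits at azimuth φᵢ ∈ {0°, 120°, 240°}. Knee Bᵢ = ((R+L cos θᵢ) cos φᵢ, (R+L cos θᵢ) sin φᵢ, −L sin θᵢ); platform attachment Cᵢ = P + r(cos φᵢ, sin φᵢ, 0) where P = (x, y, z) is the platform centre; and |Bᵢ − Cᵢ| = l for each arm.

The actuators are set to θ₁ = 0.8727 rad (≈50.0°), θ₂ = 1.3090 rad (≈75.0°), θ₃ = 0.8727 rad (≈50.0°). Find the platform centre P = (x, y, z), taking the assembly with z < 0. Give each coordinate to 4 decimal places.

(0.0386, -0.0669, -0.4453)

arm 1 at φ=0.0°: (R−r)+L cos θ1 = 0.2857;  O1 = (0.2857, 0.0000, -0.1379)
φ2=120.0°: virtual centre (-0.1083, 0.1876, -0.1739), radius l
O3 = (0.2857·cos240.0°, 0.2857·sin240.0°, -0.1379) = (-0.1428, -0.2474, -0.1379)
subtract pairs → two planes through P
[-0.7880 0.3751 -0.0719]·P = -0.0235;  [-0.8571 -0.4948 0.0000]·P = 0.0000
Cramer: x(z) = 0.0163-0.0500z;  y(z) = -0.0283+0.0867z
sphere 1 gives Az²+Bz+C=0 with A=1.0100, B=0.2978, C=-0.0676;  B²−4AC=0.3619;  roots -0.4453, 0.1504;  negative root z = -0.4453
x = 0.0386, y = -0.0669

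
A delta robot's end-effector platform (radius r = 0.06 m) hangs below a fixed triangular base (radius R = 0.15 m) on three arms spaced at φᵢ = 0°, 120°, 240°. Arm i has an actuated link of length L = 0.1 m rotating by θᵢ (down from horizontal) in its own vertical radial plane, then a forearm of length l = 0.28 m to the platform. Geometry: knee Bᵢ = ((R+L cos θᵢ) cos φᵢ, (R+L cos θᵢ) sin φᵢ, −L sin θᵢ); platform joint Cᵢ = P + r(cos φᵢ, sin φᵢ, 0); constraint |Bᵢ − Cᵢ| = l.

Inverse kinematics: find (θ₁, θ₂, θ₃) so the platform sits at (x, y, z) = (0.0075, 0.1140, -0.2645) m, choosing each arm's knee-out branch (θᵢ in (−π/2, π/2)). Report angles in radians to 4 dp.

φ1=0.0° → target in arm frame (0.0075, 0.1140)
  A=0.0825, B=-0.2645, C=(l²−L²−A²−y'²−z²)/(2L)=-0.1068
  θ1 = atan2(B,A) + arccos(C/0.2771) = 0.6981
arm 2 (φ=120.0°): x'=0.0950, y'=-0.0635
  A=-0.0050, B=-0.2645, C=(l²−L²−A²−y'²−z²)/(2L)=-0.0281
  θ2 = atan2(B,A) + arccos(C/0.2645) = 0.0875
rotate P by −φ3: (-0.1025, -0.0505, -0.2645)
  e−x'=0.1925;  (l²−L²−(e−x')²−y'²−z²)/2L = -0.2058
  θ3 = atan2(B,A) + arccos(C/0.3271) = 1.3095

θ₁ = 0.6981, θ₂ = 0.0875, θ₃ = 1.3095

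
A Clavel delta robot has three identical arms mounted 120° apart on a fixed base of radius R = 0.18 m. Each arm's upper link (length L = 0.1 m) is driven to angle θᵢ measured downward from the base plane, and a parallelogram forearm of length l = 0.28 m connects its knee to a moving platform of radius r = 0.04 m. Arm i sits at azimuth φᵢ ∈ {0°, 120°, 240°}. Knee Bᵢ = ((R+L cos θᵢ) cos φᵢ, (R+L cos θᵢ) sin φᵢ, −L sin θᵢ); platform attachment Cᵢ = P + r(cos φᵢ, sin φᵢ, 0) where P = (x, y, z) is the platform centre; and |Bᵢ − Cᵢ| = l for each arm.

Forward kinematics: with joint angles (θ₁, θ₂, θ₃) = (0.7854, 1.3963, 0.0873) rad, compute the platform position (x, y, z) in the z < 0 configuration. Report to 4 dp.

φ1=0.0°: virtual centre (0.2107, 0.0000, -0.0707), radius l
φ2=120.0°: virtual centre (-0.0787, 0.1363, -0.0985), radius l
φ3=240.0°: virtual centre (-0.1198, -0.2075, -0.0087), radius l
eliminate P² terms by subtracting sphere 1 from 2 and 3
[-0.5788 0.2726 -0.0555]·P = -0.0149;  [-0.6610 -0.4150 0.1240]·P = 0.0081
det = 0.4204;  x = 0.0095+0.0256z,  y = -0.0346+0.2580z
quadratic in z: (1.0672)z²+(0.1133)z+(-0.0317)=0, √Δ=0.3850 → z ∈ {-0.2334, 0.1273}; z = -0.2334 (taking z<0)
x = 0.0035, y = -0.0949

(0.0035, -0.0949, -0.2334)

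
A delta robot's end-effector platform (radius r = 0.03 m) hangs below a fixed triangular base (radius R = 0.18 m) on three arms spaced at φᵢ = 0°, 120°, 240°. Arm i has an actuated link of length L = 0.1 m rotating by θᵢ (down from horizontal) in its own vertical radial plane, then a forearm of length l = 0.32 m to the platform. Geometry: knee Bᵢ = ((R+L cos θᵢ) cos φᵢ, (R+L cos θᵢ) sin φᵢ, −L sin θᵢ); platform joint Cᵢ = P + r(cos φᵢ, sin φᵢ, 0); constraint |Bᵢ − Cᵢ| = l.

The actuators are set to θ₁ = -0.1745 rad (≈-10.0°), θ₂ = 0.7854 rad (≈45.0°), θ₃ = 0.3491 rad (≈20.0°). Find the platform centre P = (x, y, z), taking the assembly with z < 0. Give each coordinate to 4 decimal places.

S1 = (0.2485·cos0.0°, 0.2485·sin0.0°, 0.0174) = (0.2485, 0.0000, 0.0174)
φ2=120.0°: virtual centre (-0.1104, 0.1911, -0.0707), radius l
φ3=240.0°: virtual centre (-0.1220, -0.2113, -0.0342), radius l
subtract pairs → two planes through P
linear system: -0.7177x+0.3823y = -0.0083−-0.1761z; -0.7409x+-0.4226y = -0.0014−-0.1031z
det = 0.5865;  x = 0.0069+-0.1941z,  y = -0.0089+0.0963z
into |P−S₁|² = l²: 1.0470z² + 0.0574z + -0.0437 = 0;  Δ = 0.1861;  z = -0.2334 or 0.1786 → z<0 root = -0.2334
x = 0.0522, y = -0.0314

(0.0522, -0.0314, -0.2334)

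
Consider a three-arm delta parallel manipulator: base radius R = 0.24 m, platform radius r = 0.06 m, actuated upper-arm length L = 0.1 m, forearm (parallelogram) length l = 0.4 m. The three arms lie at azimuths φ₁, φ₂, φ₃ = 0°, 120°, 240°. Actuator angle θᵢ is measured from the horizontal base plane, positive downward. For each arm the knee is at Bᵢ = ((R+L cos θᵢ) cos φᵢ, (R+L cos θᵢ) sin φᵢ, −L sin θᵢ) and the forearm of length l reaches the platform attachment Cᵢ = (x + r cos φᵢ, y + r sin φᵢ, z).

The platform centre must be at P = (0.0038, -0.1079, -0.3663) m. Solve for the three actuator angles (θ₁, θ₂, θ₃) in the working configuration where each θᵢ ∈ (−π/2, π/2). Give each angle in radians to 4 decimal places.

arm 1 (φ=0.0°): x'=0.0038, y'=-0.1079
  A=0.1762, B=-0.3663, C=(l²−L²−A²−y'²−z²)/(2L)=-0.1343
  √(A²+B²)=0.4065;  θ1 = -1.1224+1.9076 ≈ 0.7851
φ2=120.0° → target in arm frame (-0.0953, 0.0507)
  A=0.2753, B=-0.3663, C=(l²−L²−A²−y'²−z²)/(2L)=-0.3128
  γ=atan2(-0.3663,0.2753)=-0.9262;  ψ=arccos(-0.6826)=2.3221;  θ2=γ+ψ≈1.3958
arm 3 (φ=240.0°): x'=0.0915, y'=0.0572
  A cos θ + B sin θ = C:  0.0885·cos θ + -0.3663·sin θ = 0.0236
  γ=atan2(-0.3663,0.0885)=-1.3338;  ψ=arccos(0.0627)=1.5081;  θ3=γ+ψ≈0.1742

θ₁ = 0.7851, θ₂ = 1.3958, θ₃ = 0.1742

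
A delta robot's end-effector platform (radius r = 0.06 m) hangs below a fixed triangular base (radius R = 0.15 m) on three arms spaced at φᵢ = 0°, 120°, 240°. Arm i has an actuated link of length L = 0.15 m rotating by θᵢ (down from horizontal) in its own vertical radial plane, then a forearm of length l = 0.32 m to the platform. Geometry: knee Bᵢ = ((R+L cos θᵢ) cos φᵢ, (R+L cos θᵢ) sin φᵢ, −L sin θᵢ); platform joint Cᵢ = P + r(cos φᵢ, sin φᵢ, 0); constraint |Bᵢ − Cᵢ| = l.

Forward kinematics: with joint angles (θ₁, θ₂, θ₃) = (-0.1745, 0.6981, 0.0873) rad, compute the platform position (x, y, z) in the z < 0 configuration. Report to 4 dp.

S1 = (0.2377·cos0.0°, 0.2377·sin0.0°, 0.0260) = (0.2377, 0.0000, 0.0260)
arm 2 at φ=120.0°: (R−r)+L cos θ2 = 0.2049;  S2 = (-0.1025, 0.1775, -0.0964)
φ3=240.0°: virtual centre (-0.1197, -0.2074, -0.0131), radius l
|S₂|²−|S₁|² = -0.0059;  |S₃|²−|S₁|² = 0.0003
[-0.6804 0.3549 -0.2449]·P = -0.0059;  [-0.7149 -0.4147 -0.0782]·P = 0.0003
det = 0.5359;  x = 0.0044+-0.2414z,  y = -0.0083+0.2274z
into |P−S₁|² = l²: 1.1100z² + 0.0568z + -0.0472 = 0;  Δ = 0.2128;  z = -0.2334 or 0.1822 → z<0 root = -0.2334
x = 0.0607, y = -0.0613

(0.0607, -0.0613, -0.2334)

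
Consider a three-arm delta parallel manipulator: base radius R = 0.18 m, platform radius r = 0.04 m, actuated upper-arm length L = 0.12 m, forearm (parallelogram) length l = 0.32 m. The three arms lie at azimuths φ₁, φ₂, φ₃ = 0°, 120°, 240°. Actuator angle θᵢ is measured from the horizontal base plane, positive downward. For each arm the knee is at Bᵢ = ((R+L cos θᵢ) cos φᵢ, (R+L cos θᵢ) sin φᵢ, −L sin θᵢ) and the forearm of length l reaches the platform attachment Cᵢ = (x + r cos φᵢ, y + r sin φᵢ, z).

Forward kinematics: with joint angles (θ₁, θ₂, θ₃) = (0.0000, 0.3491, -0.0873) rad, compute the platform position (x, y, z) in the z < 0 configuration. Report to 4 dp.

arm 1 at φ=0.0°: ρ1 = 0.2600;  S1 = (0.2600, 0.0000, 0.0000)
arm 2 at φ=120.0°: ρ2 = 0.2528;  S2 = (-0.1264, 0.2189, -0.0410)
S3 = (0.2595·cos240.0°, 0.2595·sin240.0°, 0.0105) = (-0.1298, -0.2248, 0.0105)
subtract pairs → two planes through P
[-0.7728 0.4378 -0.0821]·P = -0.0020;  [-0.7795 -0.4495 0.0209]·P = -0.0001
Cramer: x(z) = 0.0014-0.0403z;  y(z) = -0.0022+0.1164z
into |P−S₁|² = l²: 1.0152z² + 0.0203z + -0.0355 = 0;  Δ = 0.1447;  z = -0.1973 or 0.1773 → z<0 root = -0.1973
x = 0.0094, y = -0.0251

(0.0094, -0.0251, -0.1973)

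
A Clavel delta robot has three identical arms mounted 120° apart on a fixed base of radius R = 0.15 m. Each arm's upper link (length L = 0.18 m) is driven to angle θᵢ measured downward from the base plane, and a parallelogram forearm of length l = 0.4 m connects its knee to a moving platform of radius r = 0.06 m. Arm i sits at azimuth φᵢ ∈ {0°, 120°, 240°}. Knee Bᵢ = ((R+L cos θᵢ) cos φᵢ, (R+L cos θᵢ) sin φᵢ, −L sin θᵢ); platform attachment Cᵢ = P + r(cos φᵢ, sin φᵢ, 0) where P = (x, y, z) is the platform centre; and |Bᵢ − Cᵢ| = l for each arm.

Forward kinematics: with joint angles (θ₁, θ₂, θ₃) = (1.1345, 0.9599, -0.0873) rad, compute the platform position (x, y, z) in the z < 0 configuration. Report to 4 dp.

(-0.1326, -0.1581, -0.3772)

S1 = (0.1661·cos0.0°, 0.1661·sin0.0°, -0.1631) = (0.1661, 0.0000, -0.1631)
arm 2 at φ=120.0°: (R−r)+L cos θ2 = 0.1932;  S2 = (-0.0966, 0.1674, -0.1474)
S3 = (0.2693·cos240.0°, 0.2693·sin240.0°, 0.0157) = (-0.1347, -0.2332, 0.0157)
|S₂|²−|S₁|² = 0.0049;  |S₃|²−|S₁|² = 0.0186
linear system: -0.5254x+0.3347y = 0.0049−0.0314z; -0.6014x+-0.4665y = 0.0186−0.3577z
det = 0.4464;  x = -0.0190+0.3010z,  y = -0.0153+0.3787z
sphere 1 gives Az²+Bz+C=0 with A=1.2340, B=0.2033, C=-0.0989;  B²−4AC=0.5294;  roots -0.3772, 0.2125;  negative root z = -0.3772
x = -0.1326, y = -0.1581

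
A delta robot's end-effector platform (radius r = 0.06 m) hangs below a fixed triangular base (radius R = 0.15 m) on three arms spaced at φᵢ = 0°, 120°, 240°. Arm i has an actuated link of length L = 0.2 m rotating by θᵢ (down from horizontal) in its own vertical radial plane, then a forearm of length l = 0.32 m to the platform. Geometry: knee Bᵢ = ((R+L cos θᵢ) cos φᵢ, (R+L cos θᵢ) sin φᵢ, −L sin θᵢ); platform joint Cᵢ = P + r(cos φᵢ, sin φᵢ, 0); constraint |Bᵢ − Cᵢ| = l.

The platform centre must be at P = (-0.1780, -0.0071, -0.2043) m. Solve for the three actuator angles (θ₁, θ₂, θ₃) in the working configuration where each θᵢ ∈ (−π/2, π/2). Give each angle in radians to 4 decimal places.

θ₁ = 1.3092, θ₂ = 0.0871, θ₃ = -0.0002

φ1=0.0° → target in arm frame (-0.1780, -0.0071)
  A cos θ + B sin θ = C:  0.2680·cos θ + -0.2043·sin θ = -0.1280
  γ=atan2(-0.2043,0.2680)=-0.6513;  ψ=arccos(-0.3799)=1.9605;  θ1=γ+ψ≈1.3092
rotate P by −φ2: (0.0829, 0.1577, -0.2043)
  A=0.0071, B=-0.2043, C=(l²−L²−A²−y'²−z²)/(2L)=-0.0106
  √(A²+B²)=0.2044;  θ2 = -1.5358+1.6229 ≈ 0.0871
arm 3 (φ=240.0°): x'=0.0951, y'=-0.1506
  A=-0.0051, B=-0.2043, C=(l²−L²−A²−y'²−z²)/(2L)=-0.0051
  θ3 = atan2(B,A) + arccos(C/0.2044) = -0.0002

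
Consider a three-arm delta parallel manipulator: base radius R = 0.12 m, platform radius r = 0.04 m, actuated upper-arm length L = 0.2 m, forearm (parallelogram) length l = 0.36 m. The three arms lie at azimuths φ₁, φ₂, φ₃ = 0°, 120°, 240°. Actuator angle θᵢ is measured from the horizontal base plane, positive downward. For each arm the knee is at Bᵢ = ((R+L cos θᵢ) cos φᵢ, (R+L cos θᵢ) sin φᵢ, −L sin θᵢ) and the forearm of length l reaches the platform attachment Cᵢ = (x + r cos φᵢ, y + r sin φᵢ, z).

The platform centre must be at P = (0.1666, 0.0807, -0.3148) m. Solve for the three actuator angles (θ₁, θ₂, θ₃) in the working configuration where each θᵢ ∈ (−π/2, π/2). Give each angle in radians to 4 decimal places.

θ₁ = -0.0874, θ₂ = 0.6981, θ₃ = 1.1343

φ1=0.0° → target in arm frame (0.1666, 0.0807)
  A cos θ + B sin θ = C:  -0.0866·cos θ + -0.3148·sin θ = -0.0588
  γ=atan2(-0.3148,-0.0866)=-1.8393;  ψ=arccos(-0.1800)=1.7518;  θ1=γ+ψ≈-0.0874
arm 2 (φ=120.0°): x'=-0.0134, y'=-0.1846
  e−x'=0.0934;  (l²−L²−(e−x')²−y'²−z²)/2L = -0.1308
  θ2 = atan2(B,A) + arccos(C/0.3284) = 0.6981
arm 3 (φ=240.0°): x'=-0.1532, y'=0.1039
  e−x'=0.2332;  (l²−L²−(e−x')²−y'²−z²)/2L = -0.1867
  γ=atan2(-0.3148,0.2332)=-0.9332;  ψ=arccos(-0.4765)=2.0675;  θ3=γ+ψ≈1.1343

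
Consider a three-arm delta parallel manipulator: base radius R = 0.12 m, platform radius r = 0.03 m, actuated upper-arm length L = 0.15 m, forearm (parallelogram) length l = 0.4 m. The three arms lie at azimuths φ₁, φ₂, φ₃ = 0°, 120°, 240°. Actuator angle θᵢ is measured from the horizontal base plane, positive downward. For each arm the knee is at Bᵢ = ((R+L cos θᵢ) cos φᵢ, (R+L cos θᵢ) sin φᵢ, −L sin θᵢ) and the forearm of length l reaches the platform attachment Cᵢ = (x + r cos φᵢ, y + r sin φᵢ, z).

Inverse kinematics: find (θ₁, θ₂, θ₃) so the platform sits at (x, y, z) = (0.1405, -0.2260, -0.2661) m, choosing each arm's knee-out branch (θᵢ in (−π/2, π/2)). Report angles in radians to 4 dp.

arm 1 (φ=0.0°): x'=0.1405, y'=-0.2260
  A cos θ + B sin θ = C:  -0.0505·cos θ + -0.2661·sin θ = 0.0435
  γ=atan2(-0.2661,-0.0505)=-1.7583;  ψ=arccos(0.1608)=1.4093;  θ1=γ+ψ≈-0.3490
arm 2 (φ=120.0°): x'=-0.2660, y'=-0.0087
  A=0.3560, B=-0.2661, C=(l²−L²−A²−y'²−z²)/(2L)=-0.2003
  γ=atan2(-0.2661,0.3560)=-0.6419;  ψ=arccos(-0.4508)=2.0384;  θ2=γ+ψ≈1.3965
rotate P by −φ3: (0.1255, 0.2347, -0.2661)
  A cos θ + B sin θ = C:  -0.0355·cos θ + -0.2661·sin θ = 0.0345
  √(A²+B²)=0.2685;  θ3 = -1.7033+1.4418 ≈ -0.2615

θ₁ = -0.3490, θ₂ = 1.3965, θ₃ = -0.2615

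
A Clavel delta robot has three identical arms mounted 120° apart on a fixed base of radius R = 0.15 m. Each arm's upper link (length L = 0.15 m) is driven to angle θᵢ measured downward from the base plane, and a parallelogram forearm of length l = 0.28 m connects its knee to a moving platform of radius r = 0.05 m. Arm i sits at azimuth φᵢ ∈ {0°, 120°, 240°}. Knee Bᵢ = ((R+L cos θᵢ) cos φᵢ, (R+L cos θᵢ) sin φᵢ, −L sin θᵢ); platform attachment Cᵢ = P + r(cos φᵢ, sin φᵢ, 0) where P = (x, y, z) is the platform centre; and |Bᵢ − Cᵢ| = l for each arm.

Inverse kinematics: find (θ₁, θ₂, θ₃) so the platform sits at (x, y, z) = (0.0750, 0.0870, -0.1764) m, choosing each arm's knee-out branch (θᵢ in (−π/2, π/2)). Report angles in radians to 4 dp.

θ₁ = -0.1748, θ₂ = 0.1748, θ₃ = 1.1345

rotate P by −φ1: (0.0750, 0.0870, -0.1764)
  e−x'=0.0250;  (l²−L²−(e−x')²−y'²−z²)/2L = 0.0553
  θ1 = atan2(B,A) + arccos(C/0.1782) = -0.1748
arm 2 (φ=120.0°): x'=0.0378, y'=-0.1085
  e−x'=0.0622;  (l²−L²−(e−x')²−y'²−z²)/2L = 0.0305
  γ=atan2(-0.1764,0.0622)=-1.2320;  ψ=arccos(0.1632)=1.4068;  θ2=γ+ψ≈0.1748
rotate P by −φ3: (-0.1128, 0.0215, -0.1764)
  e−x'=0.2128;  (l²−L²−(e−x')²−y'²−z²)/2L = -0.0699
  √(A²+B²)=0.2764;  θ3 = -0.6920+1.8266 ≈ 1.1345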